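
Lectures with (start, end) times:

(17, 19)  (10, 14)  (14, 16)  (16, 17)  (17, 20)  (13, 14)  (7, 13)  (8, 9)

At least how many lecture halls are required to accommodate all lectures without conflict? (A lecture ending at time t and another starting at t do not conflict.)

Count concurrent intervals with a sweep; the peak is the room count.
starts: [7, 8, 10, 13, 14, 16, 17, 17]
ends:   [9, 13, 14, 14, 16, 17, 19, 20]
s7→1 s8→2  — peak 2.

2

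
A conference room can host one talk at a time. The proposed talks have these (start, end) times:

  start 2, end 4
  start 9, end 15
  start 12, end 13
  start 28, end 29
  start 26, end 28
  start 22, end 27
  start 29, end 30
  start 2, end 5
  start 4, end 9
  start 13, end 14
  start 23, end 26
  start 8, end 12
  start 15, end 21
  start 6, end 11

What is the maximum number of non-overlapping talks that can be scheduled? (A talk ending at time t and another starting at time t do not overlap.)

Sorted by end: (2,4)  (2,5)  (4,9)  (6,11)  (8,12)  (12,13)  (13,14)  (9,15)  (15,21)  (23,26)  (22,27)  (26,28)  (28,29)  (29,30)
take (2,4); take (4,9); take (12,13); take (13,14); skip (9,15); take (15,21); take (23,26); take (26,28); take (28,29); take (29,30).
Selected 9 talks.

9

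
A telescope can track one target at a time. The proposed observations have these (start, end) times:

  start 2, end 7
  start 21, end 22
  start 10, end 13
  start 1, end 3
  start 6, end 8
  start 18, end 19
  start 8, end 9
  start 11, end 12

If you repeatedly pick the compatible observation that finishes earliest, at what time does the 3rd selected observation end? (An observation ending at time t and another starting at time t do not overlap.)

9

Greedy by earliest finish: after sorting by end time, pick each interval compatible with the last pick.
Sorted by end: (1,3)  (2,7)  (6,8)  (8,9)  (11,12)  (10,13)  (18,19)  (21,22)
take (1,3); skip (2,7); take (6,8); take (8,9); take (11,12); take (18,19); take (21,22).
Selected: (1,3) (6,8) (8,9) (11,12) (18,19) (21,22)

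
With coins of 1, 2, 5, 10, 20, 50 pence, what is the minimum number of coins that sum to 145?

5

Greedy: take as many of the largest coin as possible, then repeat with the remainder.
145 − 2×50→45 − 2×20→5 − 1×5→0
Total coins = 2 + 2 + 1 = 5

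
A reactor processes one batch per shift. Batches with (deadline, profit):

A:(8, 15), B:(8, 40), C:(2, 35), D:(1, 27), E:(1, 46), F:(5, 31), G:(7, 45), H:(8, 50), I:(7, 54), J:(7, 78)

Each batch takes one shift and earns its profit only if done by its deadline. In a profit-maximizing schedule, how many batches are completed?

8

Sort by profit descending; place each in the latest free slot ≤ its deadline.
Profit order: J=78 I=54 H=50 E=46 G=45 B=40 C=35 F=31 D=27 A=15
Assign: J→slot 7, I→slot 6, H→slot 8, E→slot 1, G→slot 5, B→slot 4, C→slot 2, F→slot 3, D skipped, A skipped.
Slots: [1:E] [2:C] [3:F] [4:B] [5:G] [6:I] [7:J] [8:H]
8 of 10 scheduled.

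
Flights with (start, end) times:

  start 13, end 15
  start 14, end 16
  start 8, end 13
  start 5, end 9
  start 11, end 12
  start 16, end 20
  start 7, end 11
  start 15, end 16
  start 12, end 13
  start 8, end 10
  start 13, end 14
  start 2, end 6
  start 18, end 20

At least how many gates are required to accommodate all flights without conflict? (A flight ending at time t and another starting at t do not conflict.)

4

starts: [2, 5, 7, 8, 8, 11, 12, 13, 13, 14, 15, 16, 18]
ends:   [6, 9, 10, 11, 12, 13, 13, 14, 15, 16, 16, 20, 20]
s2→1 s5→2 e6→1 s7→2 s8→3 s8→4  — peak 4.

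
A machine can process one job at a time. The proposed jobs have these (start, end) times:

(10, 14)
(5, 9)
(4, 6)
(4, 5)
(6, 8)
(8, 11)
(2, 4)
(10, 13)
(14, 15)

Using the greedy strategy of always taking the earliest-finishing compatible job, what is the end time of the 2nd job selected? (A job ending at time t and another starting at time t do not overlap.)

5

Sorted by end: (2,4)  (4,5)  (4,6)  (6,8)  (5,9)  (8,11)  (10,13)  (10,14)  (14,15)
take (2,4); take (4,5); skip (4,6); take (6,8); take (8,11); skip (10,14); take (14,15).
Selected: (2,4) (4,5) (6,8) (8,11) (14,15)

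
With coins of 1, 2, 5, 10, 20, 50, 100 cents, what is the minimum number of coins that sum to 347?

7

347 − 3×100→47 − 2×20→7 − 1×5→2 − 1×2→0
Total coins = 3 + 2 + 1 + 1 = 7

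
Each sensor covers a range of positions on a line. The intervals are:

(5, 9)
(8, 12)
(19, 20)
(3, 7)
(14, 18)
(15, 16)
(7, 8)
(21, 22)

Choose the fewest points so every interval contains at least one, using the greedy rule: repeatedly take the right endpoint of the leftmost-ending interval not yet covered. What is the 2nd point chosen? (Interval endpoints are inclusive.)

12

By right end: [3,7]  [7,8]  [5,9]  [8,12]  [15,16]  [14,18]  [19,20]  [21,22]
[3,7] uncovered → point at 7; [8,12] uncovered → point at 12; [15,16] uncovered → point at 16; [19,20] uncovered → point at 20; [21,22] uncovered → point at 22.
Points: 7, 12, 16, 20, 22 (5 total).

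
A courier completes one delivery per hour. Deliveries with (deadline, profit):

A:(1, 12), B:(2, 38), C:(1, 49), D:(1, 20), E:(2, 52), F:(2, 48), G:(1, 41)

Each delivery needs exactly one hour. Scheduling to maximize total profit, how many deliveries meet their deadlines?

By profit: E(d2,52), C(d1,49), F(d2,48), G(d1,41), B(d2,38), D(d1,20), A(d1,12)
E→slot 2; C→slot 1; F skipped; G skipped; B skipped; D skipped; A skipped.
2 of 7 scheduled.

2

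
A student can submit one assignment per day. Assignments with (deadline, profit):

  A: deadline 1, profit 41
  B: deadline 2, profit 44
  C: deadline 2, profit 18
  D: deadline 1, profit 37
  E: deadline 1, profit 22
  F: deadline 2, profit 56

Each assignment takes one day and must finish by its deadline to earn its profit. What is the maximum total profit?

Profit order: F=56 B=44 A=41 D=37 E=22 C=18
Assign: F→slot 2, B→slot 1, A skipped, D skipped, E skipped, C skipped.
Slots: [1:B] [2:F]
Profit = 44 + 56 = 100

100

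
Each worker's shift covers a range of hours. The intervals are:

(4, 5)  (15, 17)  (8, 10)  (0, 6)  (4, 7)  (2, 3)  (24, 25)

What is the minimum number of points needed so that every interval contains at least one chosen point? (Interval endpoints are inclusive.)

Sorted: [2,3] [4,5] [0,6] [4,7] [8,10] [15,17] [24,25]
{[2,3]} hit by 3; {[4,5],[0,6],[4,7]} hit by 5; {[8,10]} hit by 10; {[15,17]} hit by 17; {[24,25]} hit by 25.
Points: 3, 5, 10, 17, 25 (5 total).

5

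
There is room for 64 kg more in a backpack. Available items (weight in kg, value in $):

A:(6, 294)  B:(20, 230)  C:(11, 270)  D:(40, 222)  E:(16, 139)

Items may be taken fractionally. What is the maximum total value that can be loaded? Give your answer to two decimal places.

Ratios (sorted): A 49.00, C 24.55, B 11.50, E 8.69, D 5.55
take A (6 @ 294); take C (11 @ 270); take B (20 @ 230); take E (16 @ 139); take 11/40 of D → 61.05. Capacity used 64/64.
Total value = 994.05

994.05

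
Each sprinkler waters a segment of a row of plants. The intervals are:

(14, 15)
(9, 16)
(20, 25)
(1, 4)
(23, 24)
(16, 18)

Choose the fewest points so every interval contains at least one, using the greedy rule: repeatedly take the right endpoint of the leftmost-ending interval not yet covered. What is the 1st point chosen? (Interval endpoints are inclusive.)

Process intervals by earliest right end; each time one isn't hit yet, stab at its right endpoint.
Sorted: [1,4] [14,15] [9,16] [16,18] [23,24] [20,25]
{[1,4]} hit by 4; {[14,15],[9,16]} hit by 15; {[16,18]} hit by 18; {[23,24],[20,25]} hit by 24.
Points: 4, 15, 18, 24 (4 total).

4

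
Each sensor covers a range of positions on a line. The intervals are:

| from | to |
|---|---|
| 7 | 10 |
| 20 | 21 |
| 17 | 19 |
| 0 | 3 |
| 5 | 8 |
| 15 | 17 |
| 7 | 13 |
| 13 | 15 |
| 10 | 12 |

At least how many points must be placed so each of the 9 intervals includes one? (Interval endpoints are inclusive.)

6

Process intervals by earliest right end; each time one isn't hit yet, stab at its right endpoint.
By right end: [0,3]  [5,8]  [7,10]  [10,12]  [7,13]  [13,15]  [15,17]  [17,19]  [20,21]
[0,3] uncovered → point at 3; [5,8] uncovered → point at 8; [10,12] uncovered → point at 12; [13,15] uncovered → point at 15; [17,19] uncovered → point at 19; [20,21] uncovered → point at 21.
Points: 3, 8, 12, 15, 19, 21 (6 total).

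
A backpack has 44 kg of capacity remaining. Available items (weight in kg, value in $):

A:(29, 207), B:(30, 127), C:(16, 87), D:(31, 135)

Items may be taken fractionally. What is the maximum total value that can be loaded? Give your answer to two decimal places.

288.56

Sort by value per unit weight and fill in that order.
Order: A (207/29=7.14) > C (87/16=5.44) > D (135/31=4.35) > B (127/30=4.23)
Fill: take A (29 @ 207) → take 15/16 of C → 81.56; 44/44 used.
Total value = 288.56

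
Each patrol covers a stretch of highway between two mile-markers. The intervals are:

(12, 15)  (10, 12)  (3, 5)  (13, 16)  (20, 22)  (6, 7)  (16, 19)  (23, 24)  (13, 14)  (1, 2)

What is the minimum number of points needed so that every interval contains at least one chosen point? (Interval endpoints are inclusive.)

Sort by right endpoint; whenever an interval is uncovered, place a point at its right end.
By right end: [1,2]  [3,5]  [6,7]  [10,12]  [13,14]  [12,15]  [13,16]  [16,19]  [20,22]  [23,24]
[1,2] uncovered → point at 2; [3,5] uncovered → point at 5; [6,7] uncovered → point at 7; [10,12] uncovered → point at 12; [13,14] uncovered → point at 14; [16,19] uncovered → point at 19; [20,22] uncovered → point at 22; [23,24] uncovered → point at 24.
Points: 2, 5, 7, 12, 14, 19, 22, 24 (8 total).

8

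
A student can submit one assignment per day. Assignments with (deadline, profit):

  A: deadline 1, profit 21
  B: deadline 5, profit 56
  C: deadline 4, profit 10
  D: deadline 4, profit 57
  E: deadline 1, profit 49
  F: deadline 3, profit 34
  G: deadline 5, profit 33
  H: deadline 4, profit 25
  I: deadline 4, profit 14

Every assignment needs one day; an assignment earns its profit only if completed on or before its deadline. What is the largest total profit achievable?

229

Profit order: D=57 B=56 E=49 F=34 G=33 H=25 A=21 I=14 C=10
Assign: D→slot 4, B→slot 5, E→slot 1, F→slot 3, G→slot 2, H skipped, A skipped, I skipped, C skipped.
Slots: [1:E] [2:G] [3:F] [4:D] [5:B]
Profit = 49 + 33 + 34 + 57 + 56 = 229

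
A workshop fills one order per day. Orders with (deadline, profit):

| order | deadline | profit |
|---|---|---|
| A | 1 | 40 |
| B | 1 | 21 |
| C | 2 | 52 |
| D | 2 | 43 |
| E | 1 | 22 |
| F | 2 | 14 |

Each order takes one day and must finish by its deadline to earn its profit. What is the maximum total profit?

95

By profit: C(d2,52), D(d2,43), A(d1,40), E(d1,22), B(d1,21), F(d2,14)
C→slot 2; D→slot 1; A skipped; E skipped; B skipped; F skipped.
Profit = 43 + 52 = 95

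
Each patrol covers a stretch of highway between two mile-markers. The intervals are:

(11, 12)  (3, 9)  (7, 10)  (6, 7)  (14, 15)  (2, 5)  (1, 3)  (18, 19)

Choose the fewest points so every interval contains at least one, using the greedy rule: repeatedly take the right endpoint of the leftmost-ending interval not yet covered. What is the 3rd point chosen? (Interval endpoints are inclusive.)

12

Sorted: [1,3] [2,5] [6,7] [3,9] [7,10] [11,12] [14,15] [18,19]
{[1,3],[2,5]} hit by 3; {[6,7],[3,9],[7,10]} hit by 7; {[11,12]} hit by 12; {[14,15]} hit by 15; {[18,19]} hit by 19.
Points: 3, 7, 12, 15, 19 (5 total).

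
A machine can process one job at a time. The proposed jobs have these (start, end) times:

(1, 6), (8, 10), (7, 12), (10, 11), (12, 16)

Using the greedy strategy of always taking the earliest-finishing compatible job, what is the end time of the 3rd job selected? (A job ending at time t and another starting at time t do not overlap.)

11

Sort by end time and greedily take each interval whose start is ≥ the last chosen end.
Sorted by end: (1,6)  (8,10)  (10,11)  (7,12)  (12,16)
take (1,6); take (8,10); take (10,11); skip (7,12); take (12,16).
Selected: (1,6) (8,10) (10,11) (12,16)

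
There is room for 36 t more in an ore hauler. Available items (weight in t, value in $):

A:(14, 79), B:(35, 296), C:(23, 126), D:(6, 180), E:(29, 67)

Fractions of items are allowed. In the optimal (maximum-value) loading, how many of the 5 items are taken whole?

Ratios (sorted): D 30.00, B 8.46, A 5.64, C 5.48, E 2.31
take D (6 @ 180); take 30/35 of B → 253.71. Capacity used 36/36.
1 item(s) taken whole; one partial (take 30/35 of B).

1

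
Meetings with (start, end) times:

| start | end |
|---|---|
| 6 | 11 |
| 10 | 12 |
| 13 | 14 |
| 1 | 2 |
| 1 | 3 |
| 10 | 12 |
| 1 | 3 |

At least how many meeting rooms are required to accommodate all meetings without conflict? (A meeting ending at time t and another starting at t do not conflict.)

3

The answer is the maximum number of intervals overlapping at any instant.
starts: [1, 1, 1, 6, 10, 10, 13]
ends:   [2, 3, 3, 11, 12, 12, 14]
s1→1 s1→2 s1→3  — peak 3.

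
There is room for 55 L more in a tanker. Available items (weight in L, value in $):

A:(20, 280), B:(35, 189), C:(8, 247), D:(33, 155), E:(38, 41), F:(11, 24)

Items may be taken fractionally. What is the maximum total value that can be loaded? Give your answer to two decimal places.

Greedy by value/weight ratio, highest first.
Order: C (247/8=30.88) > A (280/20=14.00) > B (189/35=5.40) > D (155/33=4.70) > F (24/11=2.18) > E (41/38=1.08)
Fill: take C (8 @ 247) → take A (20 @ 280) → take 27/35 of B → 145.80; 55/55 used.
Total value = 672.80

672.80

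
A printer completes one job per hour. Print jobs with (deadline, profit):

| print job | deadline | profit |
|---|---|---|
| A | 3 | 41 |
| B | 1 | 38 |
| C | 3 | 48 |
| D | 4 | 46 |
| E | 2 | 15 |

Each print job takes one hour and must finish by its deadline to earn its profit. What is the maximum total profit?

173

By profit: C(d3,48), D(d4,46), A(d3,41), B(d1,38), E(d2,15)
C→slot 3; D→slot 4; A→slot 2; B→slot 1; E skipped.
Profit = 38 + 41 + 48 + 46 = 173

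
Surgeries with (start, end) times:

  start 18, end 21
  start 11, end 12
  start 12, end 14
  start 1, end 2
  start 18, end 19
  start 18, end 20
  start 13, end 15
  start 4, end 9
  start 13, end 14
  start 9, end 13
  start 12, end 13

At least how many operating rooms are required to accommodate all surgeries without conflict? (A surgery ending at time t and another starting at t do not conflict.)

starts: [1, 4, 9, 11, 12, 12, 13, 13, 18, 18, 18]
ends:   [2, 9, 12, 13, 13, 14, 14, 15, 19, 20, 21]
s1→1 e2→0 s4→1 e9→0 s9→1 s11→2 e12→1 s12→2 s12→3  — peak 3.

3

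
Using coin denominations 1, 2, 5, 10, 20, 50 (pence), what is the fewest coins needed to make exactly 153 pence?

153 − 3×50→3 − 1×2→1 − 1×1→0
Total coins = 3 + 1 + 1 = 5

5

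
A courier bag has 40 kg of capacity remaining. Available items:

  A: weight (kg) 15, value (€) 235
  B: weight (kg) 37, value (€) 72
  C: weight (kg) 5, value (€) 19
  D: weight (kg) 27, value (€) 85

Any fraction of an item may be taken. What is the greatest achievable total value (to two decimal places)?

316.96

Sort by value per unit weight and fill in that order.
Order: A (235/15=15.67) > C (19/5=3.80) > D (85/27=3.15) > B (72/37=1.95)
Fill: take A (15 @ 235) → take C (5 @ 19) → take 20/27 of D → 62.96; 40/40 used.
Total value = 316.96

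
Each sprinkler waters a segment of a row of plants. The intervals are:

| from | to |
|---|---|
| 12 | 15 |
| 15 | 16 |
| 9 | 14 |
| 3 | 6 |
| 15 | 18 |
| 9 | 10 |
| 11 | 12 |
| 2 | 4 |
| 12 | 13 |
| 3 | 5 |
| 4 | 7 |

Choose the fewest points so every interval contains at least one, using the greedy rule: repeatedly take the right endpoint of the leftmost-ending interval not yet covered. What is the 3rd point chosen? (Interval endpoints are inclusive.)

12

Process intervals by earliest right end; each time one isn't hit yet, stab at its right endpoint.
By right end: [2,4]  [3,5]  [3,6]  [4,7]  [9,10]  [11,12]  [12,13]  [9,14]  [12,15]  [15,16]  [15,18]
[2,4] uncovered → point at 4; [9,10] uncovered → point at 10; [11,12] uncovered → point at 12; [15,16] uncovered → point at 16.
Points: 4, 10, 12, 16 (4 total).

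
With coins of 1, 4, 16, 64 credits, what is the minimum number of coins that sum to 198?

Use the largest denomination that fits, subtract, and repeat.
198 − 3×64→6 − 1×4→2 − 2×1→0
Total coins = 3 + 1 + 2 = 6

6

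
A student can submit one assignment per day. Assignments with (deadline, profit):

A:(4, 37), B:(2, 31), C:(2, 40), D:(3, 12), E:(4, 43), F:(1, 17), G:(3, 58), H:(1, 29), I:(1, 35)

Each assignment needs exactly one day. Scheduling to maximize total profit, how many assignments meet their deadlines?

4

Sort by profit descending; place each in the latest free slot ≤ its deadline.
By profit: G(d3,58), E(d4,43), C(d2,40), A(d4,37), I(d1,35), B(d2,31), H(d1,29), F(d1,17), D(d3,12)
G→slot 3; E→slot 4; C→slot 2; A→slot 1; I skipped; B skipped; H skipped; F skipped; D skipped.
4 of 9 scheduled.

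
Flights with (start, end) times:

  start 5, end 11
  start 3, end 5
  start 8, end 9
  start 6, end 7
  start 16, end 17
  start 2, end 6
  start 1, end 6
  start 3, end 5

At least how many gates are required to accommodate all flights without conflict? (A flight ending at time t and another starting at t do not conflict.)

starts: [1, 2, 3, 3, 5, 6, 8, 16]
ends:   [5, 5, 6, 6, 7, 9, 11, 17]
s1→1 s2→2 s3→3 s3→4  — peak 4.

4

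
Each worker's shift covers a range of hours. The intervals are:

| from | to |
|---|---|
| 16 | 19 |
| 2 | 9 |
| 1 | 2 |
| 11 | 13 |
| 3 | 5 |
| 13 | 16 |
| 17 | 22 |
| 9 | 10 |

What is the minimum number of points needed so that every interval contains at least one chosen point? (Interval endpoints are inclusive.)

By right end: [1,2]  [3,5]  [2,9]  [9,10]  [11,13]  [13,16]  [16,19]  [17,22]
[1,2] uncovered → point at 2; [3,5] uncovered → point at 5; [9,10] uncovered → point at 10; [11,13] uncovered → point at 13; [16,19] uncovered → point at 19.
Points: 2, 5, 10, 13, 19 (5 total).

5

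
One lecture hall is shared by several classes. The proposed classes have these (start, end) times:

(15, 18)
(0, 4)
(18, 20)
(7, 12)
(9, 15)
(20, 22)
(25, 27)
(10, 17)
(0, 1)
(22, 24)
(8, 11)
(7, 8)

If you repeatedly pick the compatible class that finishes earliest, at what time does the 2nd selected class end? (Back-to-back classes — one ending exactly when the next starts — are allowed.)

8

Greedy by earliest finish: after sorting by end time, pick each interval compatible with the last pick.
Sorted by end: (0,1)  (0,4)  (7,8)  (8,11)  (7,12)  (9,15)  (10,17)  (15,18)  (18,20)  (20,22)  (22,24)  (25,27)
take (0,1); take (7,8); take (8,11); take (15,18); take (18,20); take (20,22); take (22,24); take (25,27).
Selected: (0,1) (7,8) (8,11) (15,18) (18,20) (20,22) (22,24) (25,27)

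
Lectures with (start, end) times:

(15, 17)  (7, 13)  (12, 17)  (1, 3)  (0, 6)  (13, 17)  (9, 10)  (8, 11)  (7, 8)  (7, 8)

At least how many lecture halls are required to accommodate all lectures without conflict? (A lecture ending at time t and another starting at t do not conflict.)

Events (time:±→running): 0:+→1 1:+→2 3:-→1 6:-→0 7:+→1 7:+→2 7:+→3 … peak 3.

3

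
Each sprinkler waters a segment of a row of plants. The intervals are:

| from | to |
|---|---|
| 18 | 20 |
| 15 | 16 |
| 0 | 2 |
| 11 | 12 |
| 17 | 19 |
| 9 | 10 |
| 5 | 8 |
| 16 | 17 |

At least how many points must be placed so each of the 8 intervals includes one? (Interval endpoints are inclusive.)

6

Sort by right endpoint; whenever an interval is uncovered, place a point at its right end.
Sorted: [0,2] [5,8] [9,10] [11,12] [15,16] [16,17] [17,19] [18,20]
{[0,2]} hit by 2; {[5,8]} hit by 8; {[9,10]} hit by 10; {[11,12]} hit by 12; {[15,16],[16,17]} hit by 16; {[17,19],[18,20]} hit by 19.
Points: 2, 8, 10, 12, 16, 19 (6 total).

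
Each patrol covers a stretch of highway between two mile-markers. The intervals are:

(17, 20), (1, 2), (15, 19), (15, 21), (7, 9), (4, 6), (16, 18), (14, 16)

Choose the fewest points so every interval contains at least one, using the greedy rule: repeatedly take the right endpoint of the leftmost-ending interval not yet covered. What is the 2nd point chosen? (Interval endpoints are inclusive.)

6

Sort by right endpoint; whenever an interval is uncovered, place a point at its right end.
By right end: [1,2]  [4,6]  [7,9]  [14,16]  [16,18]  [15,19]  [17,20]  [15,21]
[1,2] uncovered → point at 2; [4,6] uncovered → point at 6; [7,9] uncovered → point at 9; [14,16] uncovered → point at 16; [17,20] uncovered → point at 20.
Points: 2, 6, 9, 16, 20 (5 total).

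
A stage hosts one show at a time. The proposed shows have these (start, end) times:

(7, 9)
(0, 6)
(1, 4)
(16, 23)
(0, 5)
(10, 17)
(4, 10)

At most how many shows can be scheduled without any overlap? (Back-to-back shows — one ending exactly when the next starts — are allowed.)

3

Order by finish time; keep every interval that doesn't clash with the previous kept one.
Sorted by end: (1,4)  (0,5)  (0,6)  (7,9)  (4,10)  (10,17)  (16,23)
take (1,4); take (7,9); skip (4,10); take (10,17); skip (16,23).
Selected 3 shows.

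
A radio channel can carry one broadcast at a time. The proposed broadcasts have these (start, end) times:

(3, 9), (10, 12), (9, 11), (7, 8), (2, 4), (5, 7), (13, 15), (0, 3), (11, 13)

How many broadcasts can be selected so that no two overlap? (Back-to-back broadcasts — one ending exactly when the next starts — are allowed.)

Sort by end time and greedily take each interval whose start is ≥ the last chosen end.
By end time: (0,3), (2,4), (5,7), (7,8), (3,9), (9,11), (10,12), (11,13), (13,15).
Pick (0,3); next start ≥ 3 → (5,7); next start ≥ 7 → (7,8); next start ≥ 8 → (9,11); next start ≥ 11 → (11,13); next start ≥ 13 → (13,15).
Selected 6 broadcasts.

6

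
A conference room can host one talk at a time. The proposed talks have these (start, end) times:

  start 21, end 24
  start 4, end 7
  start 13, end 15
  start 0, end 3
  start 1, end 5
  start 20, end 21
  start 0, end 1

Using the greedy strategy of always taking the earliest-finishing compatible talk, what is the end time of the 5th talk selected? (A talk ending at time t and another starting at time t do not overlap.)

Order by finish time; keep every interval that doesn't clash with the previous kept one.
Sorted by end: (0,1)  (0,3)  (1,5)  (4,7)  (13,15)  (20,21)  (21,24)
take (0,1); skip (0,3); take (1,5); skip (4,7); take (13,15); take (20,21); take (21,24).
Selected: (0,1) (1,5) (13,15) (20,21) (21,24)

24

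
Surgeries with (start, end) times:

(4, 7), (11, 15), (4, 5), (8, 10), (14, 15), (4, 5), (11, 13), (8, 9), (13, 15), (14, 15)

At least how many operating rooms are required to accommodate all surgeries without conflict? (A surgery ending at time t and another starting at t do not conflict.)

starts: [4, 4, 4, 8, 8, 11, 11, 13, 14, 14]
ends:   [5, 5, 7, 9, 10, 13, 15, 15, 15, 15]
s4→1 s4→2 s4→3 e5→2 e5→1 e7→0 s8→1 s8→2 e9→1 e10→0 s11→1 s11→2 e13→1 s13→2 s14→3 s14→4  — peak 4.

4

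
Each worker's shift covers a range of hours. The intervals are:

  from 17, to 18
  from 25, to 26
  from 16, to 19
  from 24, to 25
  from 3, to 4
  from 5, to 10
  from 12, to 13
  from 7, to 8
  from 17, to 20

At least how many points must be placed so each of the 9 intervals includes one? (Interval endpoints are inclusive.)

Process intervals by earliest right end; each time one isn't hit yet, stab at its right endpoint.
Sorted: [3,4] [7,8] [5,10] [12,13] [17,18] [16,19] [17,20] [24,25] [25,26]
{[3,4]} hit by 4; {[7,8],[5,10]} hit by 8; {[12,13]} hit by 13; {[17,18],[16,19],[17,20]} hit by 18; {[24,25],[25,26]} hit by 25.
Points: 4, 8, 13, 18, 25 (5 total).

5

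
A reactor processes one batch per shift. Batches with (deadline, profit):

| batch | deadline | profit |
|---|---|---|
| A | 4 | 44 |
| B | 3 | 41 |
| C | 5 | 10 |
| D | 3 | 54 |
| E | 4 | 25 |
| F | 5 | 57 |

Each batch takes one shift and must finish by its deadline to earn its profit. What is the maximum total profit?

Sort by profit descending; place each in the latest free slot ≤ its deadline.
Profit order: F=57 D=54 A=44 B=41 E=25 C=10
Assign: F→slot 5, D→slot 3, A→slot 4, B→slot 2, E→slot 1, C skipped.
Slots: [1:E] [2:B] [3:D] [4:A] [5:F]
Profit = 25 + 41 + 54 + 44 + 57 = 221

221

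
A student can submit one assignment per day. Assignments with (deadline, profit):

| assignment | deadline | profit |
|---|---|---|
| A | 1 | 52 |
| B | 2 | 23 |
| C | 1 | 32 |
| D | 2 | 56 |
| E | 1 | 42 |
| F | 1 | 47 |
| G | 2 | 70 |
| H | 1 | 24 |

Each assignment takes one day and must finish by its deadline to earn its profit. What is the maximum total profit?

126

Take jobs in profit order; each goes to the latest open slot no later than its deadline.
Profit order: G=70 D=56 A=52 F=47 E=42 C=32 H=24 B=23
Assign: G→slot 2, D→slot 1, A skipped, F skipped, E skipped, C skipped, H skipped, B skipped.
Slots: [1:D] [2:G]
Profit = 56 + 70 = 126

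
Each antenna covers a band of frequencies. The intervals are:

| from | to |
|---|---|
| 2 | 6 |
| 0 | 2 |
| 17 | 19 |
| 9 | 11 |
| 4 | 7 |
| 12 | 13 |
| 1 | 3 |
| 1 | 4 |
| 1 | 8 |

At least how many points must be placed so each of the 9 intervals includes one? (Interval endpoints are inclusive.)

By right end: [0,2]  [1,3]  [1,4]  [2,6]  [4,7]  [1,8]  [9,11]  [12,13]  [17,19]
[0,2] uncovered → point at 2; [4,7] uncovered → point at 7; [9,11] uncovered → point at 11; [12,13] uncovered → point at 13; [17,19] uncovered → point at 19.
Points: 2, 7, 11, 13, 19 (5 total).

5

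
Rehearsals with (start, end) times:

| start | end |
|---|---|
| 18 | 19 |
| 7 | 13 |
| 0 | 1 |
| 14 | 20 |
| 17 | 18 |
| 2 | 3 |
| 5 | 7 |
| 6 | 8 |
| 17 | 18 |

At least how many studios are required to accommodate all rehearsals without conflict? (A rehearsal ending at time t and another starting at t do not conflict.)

Events (time:±→running): 0:+→1 1:-→0 2:+→1 3:-→0 5:+→1 6:+→2 7:-→1 7:+→2 8:-→1 13:-→0 14:+→1 17:+→2 17:+→3 … peak 3.

3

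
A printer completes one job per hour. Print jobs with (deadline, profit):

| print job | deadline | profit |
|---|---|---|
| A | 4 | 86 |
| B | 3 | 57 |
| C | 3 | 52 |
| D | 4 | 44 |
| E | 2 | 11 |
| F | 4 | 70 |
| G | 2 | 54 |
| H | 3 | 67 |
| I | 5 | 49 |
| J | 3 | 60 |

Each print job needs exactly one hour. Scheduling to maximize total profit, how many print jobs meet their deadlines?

Profit order: A=86 F=70 H=67 J=60 B=57 G=54 C=52 I=49 D=44 E=11
Assign: A→slot 4, F→slot 3, H→slot 2, J→slot 1, B skipped, G skipped, C skipped, I→slot 5, D skipped, E skipped.
Slots: [1:J] [2:H] [3:F] [4:A] [5:I]
5 of 10 scheduled.

5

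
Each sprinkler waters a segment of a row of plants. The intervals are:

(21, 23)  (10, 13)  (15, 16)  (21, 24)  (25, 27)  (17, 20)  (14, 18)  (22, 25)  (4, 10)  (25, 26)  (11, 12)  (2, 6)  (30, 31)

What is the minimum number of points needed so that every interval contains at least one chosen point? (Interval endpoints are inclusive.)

Sort by right endpoint; whenever an interval is uncovered, place a point at its right end.
Sorted: [2,6] [4,10] [11,12] [10,13] [15,16] [14,18] [17,20] [21,23] [21,24] [22,25] [25,26] [25,27] [30,31]
{[2,6],[4,10]} hit by 6; {[11,12],[10,13]} hit by 12; {[15,16],[14,18]} hit by 16; {[17,20]} hit by 20; {[21,23],[21,24],[22,25]} hit by 23; {[25,26],[25,27]} hit by 26; {[30,31]} hit by 31.
Points: 6, 12, 16, 20, 23, 26, 31 (7 total).

7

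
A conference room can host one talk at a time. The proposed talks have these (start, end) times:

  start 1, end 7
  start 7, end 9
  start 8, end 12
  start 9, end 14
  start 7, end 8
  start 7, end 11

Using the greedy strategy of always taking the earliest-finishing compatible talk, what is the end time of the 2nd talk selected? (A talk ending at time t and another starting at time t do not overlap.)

Order by finish time; keep every interval that doesn't clash with the previous kept one.
Sorted by end: (1,7)  (7,8)  (7,9)  (7,11)  (8,12)  (9,14)
take (1,7); take (7,8); take (8,12); skip (9,14).
Selected: (1,7) (7,8) (8,12)

8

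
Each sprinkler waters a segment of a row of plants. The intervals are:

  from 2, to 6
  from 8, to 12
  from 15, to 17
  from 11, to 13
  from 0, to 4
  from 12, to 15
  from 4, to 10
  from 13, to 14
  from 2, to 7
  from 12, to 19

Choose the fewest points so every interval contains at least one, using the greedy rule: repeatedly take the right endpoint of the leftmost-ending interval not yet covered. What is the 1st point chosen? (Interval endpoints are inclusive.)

4

Process intervals by earliest right end; each time one isn't hit yet, stab at its right endpoint.
By right end: [0,4]  [2,6]  [2,7]  [4,10]  [8,12]  [11,13]  [13,14]  [12,15]  [15,17]  [12,19]
[0,4] uncovered → point at 4; [8,12] uncovered → point at 12; [13,14] uncovered → point at 14; [15,17] uncovered → point at 17.
Points: 4, 12, 14, 17 (4 total).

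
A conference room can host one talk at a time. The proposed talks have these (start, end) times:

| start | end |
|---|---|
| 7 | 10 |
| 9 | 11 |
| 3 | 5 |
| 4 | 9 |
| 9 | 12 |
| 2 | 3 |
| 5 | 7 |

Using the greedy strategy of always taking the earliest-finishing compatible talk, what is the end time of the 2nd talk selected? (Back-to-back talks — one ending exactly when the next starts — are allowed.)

5

Sort by end time and greedily take each interval whose start is ≥ the last chosen end.
Sorted by end: (2,3)  (3,5)  (5,7)  (4,9)  (7,10)  (9,11)  (9,12)
take (2,3); take (3,5); take (5,7); take (7,10).
Selected: (2,3) (3,5) (5,7) (7,10)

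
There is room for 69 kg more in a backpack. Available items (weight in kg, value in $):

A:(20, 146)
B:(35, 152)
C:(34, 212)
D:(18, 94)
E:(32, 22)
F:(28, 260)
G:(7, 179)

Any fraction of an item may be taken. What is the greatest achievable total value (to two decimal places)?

672.29

Order: G (179/7=25.57) > F (260/28=9.29) > A (146/20=7.30) > C (212/34=6.24) > D (94/18=5.22) > B (152/35=4.34) > E (22/32=0.69)
Fill: take G (7 @ 179) → take F (28 @ 260) → take A (20 @ 146) → take 14/34 of C → 87.29; 69/69 used.
Total value = 672.29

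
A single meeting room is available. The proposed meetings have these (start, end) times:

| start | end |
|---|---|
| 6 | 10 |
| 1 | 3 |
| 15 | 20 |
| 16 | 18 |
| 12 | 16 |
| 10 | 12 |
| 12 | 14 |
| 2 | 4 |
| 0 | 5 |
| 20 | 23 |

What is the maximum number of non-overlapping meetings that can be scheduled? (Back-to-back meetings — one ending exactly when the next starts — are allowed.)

Sort by end time and greedily take each interval whose start is ≥ the last chosen end.
By end time: (1,3), (2,4), (0,5), (6,10), (10,12), (12,14), (12,16), (16,18), (15,20), (20,23).
Pick (1,3); next start ≥ 3 → (6,10); next start ≥ 10 → (10,12); next start ≥ 12 → (12,14); next start ≥ 14 → (16,18); next start ≥ 18 → (20,23).
Selected 6 meetings.

6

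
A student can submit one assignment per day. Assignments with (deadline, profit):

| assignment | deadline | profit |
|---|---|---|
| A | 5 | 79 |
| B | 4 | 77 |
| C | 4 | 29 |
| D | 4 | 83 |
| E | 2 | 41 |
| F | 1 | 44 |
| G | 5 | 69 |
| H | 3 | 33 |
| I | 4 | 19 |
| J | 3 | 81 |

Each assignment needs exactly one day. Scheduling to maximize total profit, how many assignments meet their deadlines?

Take jobs in profit order; each goes to the latest open slot no later than its deadline.
By profit: D(d4,83), J(d3,81), A(d5,79), B(d4,77), G(d5,69), F(d1,44), E(d2,41), H(d3,33), C(d4,29), I(d4,19)
D→slot 4; J→slot 3; A→slot 5; B→slot 2; G→slot 1; F skipped; E skipped; H skipped; C skipped; I skipped.
5 of 10 scheduled.

5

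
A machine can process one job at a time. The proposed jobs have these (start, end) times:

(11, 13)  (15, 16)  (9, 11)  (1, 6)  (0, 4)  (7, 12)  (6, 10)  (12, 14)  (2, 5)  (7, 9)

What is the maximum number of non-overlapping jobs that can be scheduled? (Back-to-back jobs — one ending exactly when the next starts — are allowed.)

5

Order by finish time; keep every interval that doesn't clash with the previous kept one.
Sorted by end: (0,4)  (2,5)  (1,6)  (7,9)  (6,10)  (9,11)  (7,12)  (11,13)  (12,14)  (15,16)
take (0,4); take (7,9); skip (6,10); take (9,11); skip (7,12); take (11,13); skip (12,14); take (15,16).
Selected 5 jobs.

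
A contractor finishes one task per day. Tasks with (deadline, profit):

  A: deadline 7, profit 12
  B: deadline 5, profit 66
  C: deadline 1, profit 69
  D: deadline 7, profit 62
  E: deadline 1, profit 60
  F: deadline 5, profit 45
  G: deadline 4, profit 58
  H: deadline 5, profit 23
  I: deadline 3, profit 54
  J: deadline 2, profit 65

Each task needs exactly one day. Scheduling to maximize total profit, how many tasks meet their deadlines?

Sort by profit descending; place each in the latest free slot ≤ its deadline.
Profit order: C=69 B=66 J=65 D=62 E=60 G=58 I=54 F=45 H=23 A=12
Assign: C→slot 1, B→slot 5, J→slot 2, D→slot 7, E skipped, G→slot 4, I→slot 3, F skipped, H skipped, A→slot 6.
Slots: [1:C] [2:J] [3:I] [4:G] [5:B] [6:A] [7:D]
7 of 10 scheduled.

7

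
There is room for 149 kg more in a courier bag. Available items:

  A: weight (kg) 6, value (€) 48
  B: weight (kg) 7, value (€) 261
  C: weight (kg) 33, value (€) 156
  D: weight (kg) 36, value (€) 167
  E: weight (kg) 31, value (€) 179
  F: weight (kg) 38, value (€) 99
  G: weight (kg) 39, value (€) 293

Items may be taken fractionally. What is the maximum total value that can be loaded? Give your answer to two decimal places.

Greedy by value/weight ratio, highest first.
Order: B (261/7=37.29) > A (48/6=8.00) > G (293/39=7.51) > E (179/31=5.77) > C (156/33=4.73) > D (167/36=4.64) > F (99/38=2.61)
Fill: take B (7 @ 261) → take A (6 @ 48) → take G (39 @ 293) → take E (31 @ 179) → take C (33 @ 156) → take 33/36 of D → 153.08; 149/149 used.
Total value = 1090.08

1090.08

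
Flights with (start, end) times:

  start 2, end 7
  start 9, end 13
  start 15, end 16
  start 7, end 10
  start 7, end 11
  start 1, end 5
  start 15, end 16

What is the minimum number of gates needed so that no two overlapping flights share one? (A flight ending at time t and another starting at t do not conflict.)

Events (time:±→running): 1:+→1 2:+→2 5:-→1 7:-→0 7:+→1 7:+→2 9:+→3 … peak 3.

3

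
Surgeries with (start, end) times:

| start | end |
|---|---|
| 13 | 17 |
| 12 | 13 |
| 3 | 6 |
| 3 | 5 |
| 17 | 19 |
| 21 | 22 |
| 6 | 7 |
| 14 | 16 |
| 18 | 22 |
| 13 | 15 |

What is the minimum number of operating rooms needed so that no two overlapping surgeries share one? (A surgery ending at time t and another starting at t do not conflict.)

3

The answer is the maximum number of intervals overlapping at any instant.
Events (time:±→running): 3:+→1 3:+→2 5:-→1 6:-→0 6:+→1 7:-→0 12:+→1 13:-→0 13:+→1 13:+→2 14:+→3 … peak 3.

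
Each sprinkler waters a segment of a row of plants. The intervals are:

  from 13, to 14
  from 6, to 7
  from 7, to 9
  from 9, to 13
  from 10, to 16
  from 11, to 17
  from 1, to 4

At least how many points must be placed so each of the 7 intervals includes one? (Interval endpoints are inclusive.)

3

Sorted: [1,4] [6,7] [7,9] [9,13] [13,14] [10,16] [11,17]
{[1,4]} hit by 4; {[6,7],[7,9]} hit by 7; {[9,13],[13,14],[10,16],[11,17]} hit by 13.
Points: 4, 7, 13 (3 total).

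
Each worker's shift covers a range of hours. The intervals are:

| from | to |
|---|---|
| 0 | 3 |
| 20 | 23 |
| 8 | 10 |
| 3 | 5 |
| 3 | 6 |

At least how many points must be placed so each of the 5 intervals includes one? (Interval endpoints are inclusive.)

Process intervals by earliest right end; each time one isn't hit yet, stab at its right endpoint.
By right end: [0,3]  [3,5]  [3,6]  [8,10]  [20,23]
[0,3] uncovered → point at 3; [8,10] uncovered → point at 10; [20,23] uncovered → point at 23.
Points: 3, 10, 23 (3 total).

3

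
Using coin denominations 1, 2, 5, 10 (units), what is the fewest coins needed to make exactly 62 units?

Greedy: take as many of the largest coin as possible, then repeat with the remainder.
62 − 6×10→2 − 1×2→0
Total coins = 6 + 1 = 7

7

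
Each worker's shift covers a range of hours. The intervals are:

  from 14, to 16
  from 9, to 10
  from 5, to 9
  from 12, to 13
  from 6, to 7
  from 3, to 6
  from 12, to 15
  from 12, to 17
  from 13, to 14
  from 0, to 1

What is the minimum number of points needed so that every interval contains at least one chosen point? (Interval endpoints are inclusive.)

By right end: [0,1]  [3,6]  [6,7]  [5,9]  [9,10]  [12,13]  [13,14]  [12,15]  [14,16]  [12,17]
[0,1] uncovered → point at 1; [3,6] uncovered → point at 6; [9,10] uncovered → point at 10; [12,13] uncovered → point at 13; [14,16] uncovered → point at 16.
Points: 1, 6, 10, 13, 16 (5 total).

5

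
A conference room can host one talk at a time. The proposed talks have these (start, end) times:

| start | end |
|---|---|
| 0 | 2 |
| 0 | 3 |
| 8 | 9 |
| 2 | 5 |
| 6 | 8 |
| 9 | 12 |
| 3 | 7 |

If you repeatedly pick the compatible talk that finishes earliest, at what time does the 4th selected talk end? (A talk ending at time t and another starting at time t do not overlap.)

9

By end time: (0,2), (0,3), (2,5), (3,7), (6,8), (8,9), (9,12).
Pick (0,2); next start ≥ 2 → (2,5); next start ≥ 5 → (6,8); next start ≥ 8 → (8,9); next start ≥ 9 → (9,12).
Selected: (0,2) (2,5) (6,8) (8,9) (9,12)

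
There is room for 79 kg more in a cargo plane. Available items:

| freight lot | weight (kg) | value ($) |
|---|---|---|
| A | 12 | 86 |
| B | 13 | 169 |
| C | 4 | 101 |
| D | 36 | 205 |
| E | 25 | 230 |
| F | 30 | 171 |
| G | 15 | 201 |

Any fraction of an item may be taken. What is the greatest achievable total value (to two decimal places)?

Order: C (101/4=25.25) > G (201/15=13.40) > B (169/13=13.00) > E (230/25=9.20) > A (86/12=7.17) > F (171/30=5.70) > D (205/36=5.69)
Fill: take C (4 @ 101) → take G (15 @ 201) → take B (13 @ 169) → take E (25 @ 230) → take A (12 @ 86) → take 10/30 of F → 57.00; 79/79 used.
Total value = 844.00

844.00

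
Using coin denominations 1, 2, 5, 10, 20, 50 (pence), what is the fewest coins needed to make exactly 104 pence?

4

Greedy: take as many of the largest coin as possible, then repeat with the remainder.
104 = 2×50 + 2×2
Total coins = 2 + 2 = 4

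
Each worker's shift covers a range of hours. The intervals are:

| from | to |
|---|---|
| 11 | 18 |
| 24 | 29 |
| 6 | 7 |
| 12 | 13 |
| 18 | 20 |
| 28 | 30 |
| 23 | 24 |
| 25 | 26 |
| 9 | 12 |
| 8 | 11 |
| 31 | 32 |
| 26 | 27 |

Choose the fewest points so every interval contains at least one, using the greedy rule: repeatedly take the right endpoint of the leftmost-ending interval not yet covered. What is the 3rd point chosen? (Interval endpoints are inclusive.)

13

Process intervals by earliest right end; each time one isn't hit yet, stab at its right endpoint.
By right end: [6,7]  [8,11]  [9,12]  [12,13]  [11,18]  [18,20]  [23,24]  [25,26]  [26,27]  [24,29]  [28,30]  [31,32]
[6,7] uncovered → point at 7; [8,11] uncovered → point at 11; [12,13] uncovered → point at 13; [18,20] uncovered → point at 20; [23,24] uncovered → point at 24; [25,26] uncovered → point at 26; [28,30] uncovered → point at 30; [31,32] uncovered → point at 32.
Points: 7, 11, 13, 20, 24, 26, 30, 32 (8 total).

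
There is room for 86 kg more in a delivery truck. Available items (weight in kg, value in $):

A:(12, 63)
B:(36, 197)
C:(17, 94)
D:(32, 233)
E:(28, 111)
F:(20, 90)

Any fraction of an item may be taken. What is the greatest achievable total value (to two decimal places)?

Ratios (sorted): D 7.28, C 5.53, B 5.47, A 5.25, F 4.50, E 3.96
take D (32 @ 233); take C (17 @ 94); take B (36 @ 197); take 1/12 of A → 5.25. Capacity used 86/86.
Total value = 529.25

529.25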